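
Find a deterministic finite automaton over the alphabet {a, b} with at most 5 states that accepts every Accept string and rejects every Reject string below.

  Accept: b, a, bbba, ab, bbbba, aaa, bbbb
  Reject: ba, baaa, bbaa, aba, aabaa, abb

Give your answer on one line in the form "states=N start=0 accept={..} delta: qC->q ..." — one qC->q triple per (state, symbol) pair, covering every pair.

states=4 start=0 accept={0,1} delta: 0a->0 0b->1 1a->2 1b->2 2a->2 2b->3 3a->0 3b->0

Grow the machine one transition at a time. Run the examples from 0; the earliest place one falls off (shortest prefix, ties alphabetical) gets sent to the lowest-numbered state that keeps every Accept/Reject pair distinguishable — a pair clashes when both reach the same state with identical unread suffix — and to a fresh state only if none does.
a: 0a undefined. 0a->0: ok.
b: 0b undefined. 0b->0: no, b/ba meet in 0. Open state 1: 0b->1.
ba: 1a undefined. 1a->0: no, a/ba meet in 0. 1a->1: no, b/ba meet in 1. Open state 2: 1a->2.
bb: 1b undefined. 1b->0: no, a/bbaa meet in 0. 1b->1: no, b/abb meet in 1. 1b->2: ok.
baa: 2a undefined. 2a->0: no, a/baaa meet in 0. 2a->1: no, b/aabaa meet in 1. 2a->2: ok.
bbb: 2b undefined. 2b->0: no, bbbba/ba meet in 2. 2b->1: no, bbba/ba meet in 2. 2b->2: no, bbba/ba meet in 2. Open state 3: 2b->3.
bbba: 3a undefined. 3a->0: ok.
bbbb: 3b undefined. 3b->0: ok.
All examples now run through 4 states with every (state, symbol) defined. Accept strings end in {0,1}, Reject strings end in {2}; accept={0,1}.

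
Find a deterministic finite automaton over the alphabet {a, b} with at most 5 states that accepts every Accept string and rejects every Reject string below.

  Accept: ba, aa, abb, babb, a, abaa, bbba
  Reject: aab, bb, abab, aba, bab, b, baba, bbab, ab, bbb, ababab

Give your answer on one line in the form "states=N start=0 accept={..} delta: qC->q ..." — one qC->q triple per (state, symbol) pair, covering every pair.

states=3 start=0 accept={1} delta: 0a->1 0b->0 1a->1 1b->2 2a->0 2b->1

Fold the examples into a partial DFA from state 0: repeatedly fix the first undefined (state, symbol) met by the shortest-then-alphabetical prefix, trying targets in increasing order and rejecting any under which an Accept and a Reject string meet in one state with the same remainder; add a state when all current targets are rejected. Accepting states are where Accept strings end.
a: 0a undefined. 0a->0: no, ba/aba meet in 0 with "ba" left. Open state 1: 0a->1.
b: 0b undefined. 0b->0: ok.
aa: 1a undefined. 1a->0: no, aa/aab meet in 0. 1a->1: ok.
ab: 1b undefined. 1b->0: no, ba/aba meet in 1. 1b->1: no, ba/aab meet in 1. Open state 2: 1b->2.
aba: 2a undefined. 2a->0: ok.
abb: 2b undefined. 2b->0: no, abb/bb meet in 0. 2b->1: ok.
All examples now run through 3 states with every (state, symbol) defined. Accept strings end in {1}, Reject strings end in {0,2}; accept={1}.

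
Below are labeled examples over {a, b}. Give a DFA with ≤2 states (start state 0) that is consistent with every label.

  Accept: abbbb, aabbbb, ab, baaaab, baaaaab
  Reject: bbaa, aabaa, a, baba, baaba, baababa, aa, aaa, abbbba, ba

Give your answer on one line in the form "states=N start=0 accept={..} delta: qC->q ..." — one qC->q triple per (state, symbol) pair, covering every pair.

Grow the machine one transition at a time. Run the examples from 0; the earliest place one falls off (shortest prefix, ties alphabetical) gets sent to the lowest-numbered state that keeps every Accept/Reject pair distinguishable — a pair clashes when both reach the same state with identical unread suffix — and to a fresh state only if none does.
a: 0a undefined. 0a->0: ok.
b: 0b undefined. 0b->0: no, abbbb/bbaa meet in 0. Open state 1: 0b->1.
ba: 1a undefined. 1a->0: ok.
bb: 1b undefined. 1b->0: no, abbbb/bbaa meet in 0. 1b->1: ok.
All examples now run through 2 states with every (state, symbol) defined. Accept strings end in {1}, Reject strings end in {0}; accept={1}.

states=2 start=0 accept={1} delta: 0a->0 0b->1 1a->0 1b->1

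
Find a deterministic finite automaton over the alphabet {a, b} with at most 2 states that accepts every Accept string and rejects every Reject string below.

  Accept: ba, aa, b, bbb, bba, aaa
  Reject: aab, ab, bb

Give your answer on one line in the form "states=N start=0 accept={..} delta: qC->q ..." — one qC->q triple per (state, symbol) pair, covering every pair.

Grow the machine one transition at a time. Run the examples from 0; the earliest place one falls off (shortest prefix, ties alphabetical) gets sent to the lowest-numbered state that keeps every Accept/Reject pair distinguishable — a pair clashes when both reach the same state with identical unread suffix — and to a fresh state only if none does.
a: 0a undefined. 0a->0: no, b/aab meet in 0 with "b" left. Open state 1: 0a->1.
b: 0b undefined. 0b->0: no, b/bb meet in 0. 0b->1: ok.
aa: 1a undefined. 1a->0: no, b/aab meet in 1. 1a->1: ok.
ab: 1b undefined. 1b->0: ok.
All examples now run through 2 states with every (state, symbol) defined. Accept strings end in {1}, Reject strings end in {0}; accept={1}.

states=2 start=0 accept={1} delta: 0a->1 0b->1 1a->1 1b->0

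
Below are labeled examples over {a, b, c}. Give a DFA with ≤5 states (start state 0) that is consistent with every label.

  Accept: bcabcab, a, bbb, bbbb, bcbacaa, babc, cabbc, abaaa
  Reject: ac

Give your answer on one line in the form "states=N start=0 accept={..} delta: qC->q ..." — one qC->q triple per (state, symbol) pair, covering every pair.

State merging on the prefix tree: take the shortest (then alphabetical) example prefix whose next move is undefined and point that move at state 0, else 1, else 2, ...; a target is out if some Accept/Reject pair would then sit in one state with the same input left (inseparable). If every existing state is out, open a new one.
a: 0a undefined. 0a->0: ok.
b: 0b undefined. 0b->0: no, babc/ac meet in 0 with "c" left. Open state 1: 0b->1.
c: 0c undefined. 0c->0: no, a/ac meet in 0. 0c->1: ok.
ba: 1a undefined. 1a->0: ok.
bb: 1b undefined. 1b->0: no, bbb/ac meet in 1. 1b->1: no, bbb/ac meet in 1. Open state 2: 1b->2.
bc: 1c undefined. 1c->0: no, bcabcab/ac meet in 1. 1c->1: no, bcabcab/ac meet in 1. 1c->2: ok.
bbb: 2b undefined. 2b->0: no, bbbb/ac meet in 1. 2b->1: no, bbb/ac meet in 1. 2b->2: ok.
bca: 2a undefined. 2a->0: no, bcabcab/ac meet in 1. 2a->1: ok.
bcabc: 2c undefined. 2c->0: no, bcabcab/ac meet in 1. 2c->1: no, bcabcab/ac meet in 1. 2c->2: ok.
All examples now run through 3 states with every (state, symbol) defined. Accept strings end in {0,2}, Reject strings end in {1}; accept={0,2}.

states=3 start=0 accept={0,2} delta: 0a->0 0b->1 0c->1 1a->0 1b->2 1c->2 2a->1 2b->2 2c->2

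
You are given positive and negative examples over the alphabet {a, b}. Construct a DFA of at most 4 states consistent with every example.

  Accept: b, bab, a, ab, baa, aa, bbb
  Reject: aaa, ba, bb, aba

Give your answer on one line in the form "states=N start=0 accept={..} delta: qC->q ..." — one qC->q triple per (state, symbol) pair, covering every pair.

Fold the examples into a partial DFA from state 0: repeatedly fix the first undefined (state, symbol) met by the shortest-then-alphabetical prefix, trying targets in increasing order and rejecting any under which an Accept and a Reject string meet in one state with the same remainder; add a state when all current targets are rejected. Accepting states are where Accept strings end.
a: 0a undefined. 0a->0: no, a/aaa meet in 0. Open state 1: 0a->1.
b: 0b undefined. 0b->0: no, b/bb meet in 0. 0b->1: no, ab/bb meet in 1 with "b" left. Open state 2: 0b->2.
aa: 1a undefined. 1a->0: no, a/aaa meet in 1. 1a->1: no, a/aaa meet in 1. 1a->2: ok.
ab: 1b undefined. 1b->0: no, a/aba meet in 1. 1b->1: no, b/aba meet in 2. 1b->2: ok.
ba: 2a undefined. 2a->0: ok.
bb: 2b undefined. 2b->0: ok.
All examples now run through 3 states with every (state, symbol) defined. Accept strings end in {1,2}, Reject strings end in {0}; accept={1,2}.

states=3 start=0 accept={1,2} delta: 0a->1 0b->2 1a->2 1b->2 2a->0 2b->0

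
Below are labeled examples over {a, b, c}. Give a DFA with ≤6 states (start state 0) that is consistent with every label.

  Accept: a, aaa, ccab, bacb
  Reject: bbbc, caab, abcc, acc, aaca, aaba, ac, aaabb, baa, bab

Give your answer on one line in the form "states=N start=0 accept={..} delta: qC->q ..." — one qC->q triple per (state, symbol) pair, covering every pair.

State merging on the prefix tree: take the shortest (then alphabetical) example prefix whose next move is undefined and point that move at state 0, else 1, else 2, ...; a target is out if some Accept/Reject pair would then sit in one state with the same input left (inseparable). If every existing state is out, open a new one.
a: 0a undefined. 0a->0: ok.
b: 0b undefined. 0b->0: no, a/aaba meet in 0. Open state 1: 0b->1.
c: 0c undefined. 0c->0: no, a/acc meet in 0. 0c->1: ok.
ba: 1a undefined. 1a->0: no, a/aaca meet in 0. 1a->1: ok.
bb: 1b undefined. 1b->0: no, a/caab meet in 0. 1b->1: ok.
cc: 1c undefined. 1c->0: no, a/bbbc meet in 0. 1c->1: no, ccab/bbbc meet in 1. Open state 2: 1c->2.
cca: 2a undefined. 2a->0: no, ccab/caab meet in 1. 2a->1: no, ccab/caab meet in 1. 2a->2: ok.
abcc: 2c undefined. 2c->0: no, a/abcc meet in 0. 2c->1: ok.
bacb: 2b undefined. 2b->0: ok.
All examples now run through 3 states with every (state, symbol) defined. Accept strings end in {0}, Reject strings end in {1,2}; accept={0}.

states=3 start=0 accept={0} delta: 0a->0 0b->1 0c->1 1a->1 1b->1 1c->2 2a->2 2b->0 2c->1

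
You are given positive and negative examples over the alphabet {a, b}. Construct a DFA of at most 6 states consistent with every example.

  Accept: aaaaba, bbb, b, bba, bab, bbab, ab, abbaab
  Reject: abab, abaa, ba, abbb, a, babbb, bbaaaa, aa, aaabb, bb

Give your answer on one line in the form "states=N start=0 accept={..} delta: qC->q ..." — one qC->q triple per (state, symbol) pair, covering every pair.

states=6 start=0 accept={0,2,3} delta: 0a->1 0b->2 1a->1 1b->3 2a->1 2b->4 3a->2 3b->5 4a->0 4b->0 5a->0 5b->1

State merging on the prefix tree: take the shortest (then alphabetical) example prefix whose next move is undefined and point that move at state 0, else 1, else 2, ...; a target is out if some Accept/Reject pair would then sit in one state with the same input left (inseparable). If every existing state is out, open a new one.
a: 0a undefined. 0a->0: no, aaaaba/ba meet in 0 with "ba" left. Open state 1: 0a->1.
b: 0b undefined. 0b->0: no, bbb/bb meet in 0. 0b->1: no, b/a meet in 1. Open state 2: 0b->2.
aa: 1a undefined. 1a->0: no, aaaaba/ba meet in 2 with "a" left. 1a->1: ok.
ab: 1b undefined. 1b->0: no, aaaaba/abaa meet in 1. 1b->1: no, aaaaba/abab meet in 1. 1b->2: no, aaaaba/ba meet in 2 with "a" left. Open state 3: 1b->3.
ba: 2a undefined. 2a->0: no, bbb/babbb meet in 2 with "bb" left. 2a->1: ok.
bb: 2b undefined. 2b->0: no, bba/ba meet in 1. 2b->1: no, bba/ba meet in 1. 2b->2: no, bbb/bb meet in 2. 2b->3: no, bbb/aaabb meet in 3 with "b" left. Open state 4: 2b->4.
aba: 3a undefined. 3a->0: no, b/abab meet in 2. 3a->1: no, aaaaba/abaa meet in 1. 3a->2: ok.
abb: 3b undefined. 3b->0: no, aaaaba/abbb meet in 2. 3b->1: no, bab/abbb meet in 3. 3b->2: no, aaaaba/aaabb meet in 2. 3b->3: no, bab/abbb meet in 3. 3b->4: no, bbb/abbb meet in 4 with "b" left. Open state 5: 3b->5.
bba: 4a undefined. 4a->0: ok.
bbb: 4b undefined. 4b->0: ok.
abba: 5a undefined. 5a->0: ok.
abbb: 5b undefined. 5b->0: no, bbb/abbb meet in 0. 5b->1: ok.
All examples now run through 6 states with every (state, symbol) defined. Accept strings end in {0,2,3}, Reject strings end in {1,4,5}; accept={0,2,3}.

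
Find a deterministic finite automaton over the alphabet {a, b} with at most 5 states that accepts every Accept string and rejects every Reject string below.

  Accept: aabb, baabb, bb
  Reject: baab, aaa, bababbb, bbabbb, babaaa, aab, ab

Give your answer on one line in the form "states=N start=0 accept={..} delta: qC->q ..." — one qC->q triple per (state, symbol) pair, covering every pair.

State merging on the prefix tree: take the shortest (then alphabetical) example prefix whose next move is undefined and point that move at state 0, else 1, else 2, ...; a target is out if some Accept/Reject pair would then sit in one state with the same input left (inseparable). If every existing state is out, open a new one.
a: 0a undefined. 0a->0: ok.
b: 0b undefined. 0b->0: no, aabb/baab meet in 0. Open state 1: 0b->1.
ba: 1a undefined. 1a->0: ok.
bb: 1b undefined. 1b->0: no, aabb/aaa meet in 0. 1b->1: no, aabb/baab meet in 1. Open state 2: 1b->2.
bba: 2a undefined. 2a->0: ok.
bbabbb: 2b undefined. 2b->0: ok.
All examples now run through 3 states with every (state, symbol) defined. Accept strings end in {2}, Reject strings end in {0,1}; accept={2}.

states=3 start=0 accept={2} delta: 0a->0 0b->1 1a->0 1b->2 2a->0 2b->0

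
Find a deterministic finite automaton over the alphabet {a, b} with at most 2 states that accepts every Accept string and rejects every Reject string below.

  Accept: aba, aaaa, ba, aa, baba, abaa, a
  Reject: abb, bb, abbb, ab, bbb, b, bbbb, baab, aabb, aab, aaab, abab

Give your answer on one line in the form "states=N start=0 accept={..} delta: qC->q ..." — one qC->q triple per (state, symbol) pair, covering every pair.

Grow the machine one transition at a time. Run the examples from 0; the earliest place one falls off (shortest prefix, ties alphabetical) gets sent to the lowest-numbered state that keeps every Accept/Reject pair distinguishable — a pair clashes when both reach the same state with identical unread suffix — and to a fresh state only if none does.
a: 0a undefined. 0a->0: ok.
b: 0b undefined. 0b->0: no, aba/abb meet in 0. Open state 1: 0b->1.
ba: 1a undefined. 1a->0: ok.
bb: 1b undefined. 1b->0: no, aba/abb meet in 0. 1b->1: ok.
All examples now run through 2 states with every (state, symbol) defined. Accept strings end in {0}, Reject strings end in {1}; accept={0}.

states=2 start=0 accept={0} delta: 0a->0 0b->1 1a->0 1b->1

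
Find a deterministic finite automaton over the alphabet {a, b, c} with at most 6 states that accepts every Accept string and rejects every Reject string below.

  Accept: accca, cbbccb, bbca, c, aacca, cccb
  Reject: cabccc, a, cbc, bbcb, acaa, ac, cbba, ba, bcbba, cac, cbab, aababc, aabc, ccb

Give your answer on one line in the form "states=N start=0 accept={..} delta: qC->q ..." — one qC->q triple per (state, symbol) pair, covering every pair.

states=5 start=0 accept={2} delta: 0a->1 0b->0 0c->2 1a->1 1b->4 1c->0 2a->2 2b->1 2c->3 3a->2 3b->0 3c->4 4a->1 4b->2 4c->3

Grow the machine one transition at a time. Run the examples from 0; the earliest place one falls off (shortest prefix, ties alphabetical) gets sent to the lowest-numbered state that keeps every Accept/Reject pair distinguishable — a pair clashes when both reach the same state with identical unread suffix — and to a fresh state only if none does.
a: 0a undefined. 0a->0: no, c/ac meet in 0 with "c" left. Open state 1: 0a->1.
b: 0b undefined. 0b->0: ok.
c: 0c undefined. 0c->0: no, cbbccb/cbc meet in 0. 0c->1: no, c/a meet in 1. Open state 2: 0c->2.
aa: 1a undefined. 1a->0: no, c/aabc meet in 2. 1a->1: ok.
ac: 1c undefined. 1c->0: ok.
ca: 2a undefined. 2a->0: no, bbca/ac meet in 0. 2a->1: no, bbca/a meet in 1. 2a->2: ok.
cb: 2b undefined. 2b->0: no, cbbccb/ccb meet in 2 with "cb" left. 2b->1: ok.
cc: 2c undefined. 2c->0: no, accca/a meet in 1. 2c->1: no, accca/cabccc meet in 1. 2c->2: no, accca/cabccc meet in 2. Open state 3: 2c->3.
aab: 1b undefined. 1b->0: no, cbbccb/ccb meet in 3 with "b" left. 1b->1: no, cbbccb/a meet in 1. 1b->2: no, bbca/cbba meet in 2. 1b->3: no, accca/cbba meet in 3 with "a" left. Open state 4: 1b->4.
ccb: 3b undefined. 3b->0: ok.
ccc: 3c undefined. 3c->0: no, cccb/cbc meet in 0. 3c->1: no, cccb/cbab meet in 4. 3c->2: no, cccb/a meet in 1. 3c->3: no, cccb/cbc meet in 0. 3c->4: ok.
aaba: 4a undefined. 4a->0: no, bbca/aababc meet in 2. 4a->1: ok.
aabc: 4c undefined. 4c->0: no, cbbccb/a meet in 1. 4c->1: no, cbbccb/cbc meet in 0. 4c->2: no, cbbccb/cbc meet in 0. 4c->3: ok.
cccb: 4b undefined. 4b->0: no, cbbccb/cbc meet in 0. 4b->1: no, cbbccb/a meet in 1. 4b->2: ok.
accca: 3a undefined. 3a->0: no, accca/cbc meet in 0. 3a->1: no, accca/a meet in 1. 3a->2: ok.
All examples now run through 5 states with every (state, symbol) defined. Accept strings end in {2}, Reject strings end in {0,1,3,4}; accept={2}.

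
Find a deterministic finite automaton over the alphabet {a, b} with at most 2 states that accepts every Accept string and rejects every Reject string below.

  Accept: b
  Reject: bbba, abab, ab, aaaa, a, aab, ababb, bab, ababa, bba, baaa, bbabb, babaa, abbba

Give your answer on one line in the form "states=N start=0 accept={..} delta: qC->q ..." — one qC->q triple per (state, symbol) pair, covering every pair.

states=2 start=0 accept={0} delta: 0a->1 0b->0 1a->1 1b->1

Fold the examples into a partial DFA from state 0: repeatedly fix the first undefined (state, symbol) met by the shortest-then-alphabetical prefix, trying targets in increasing order and rejecting any under which an Accept and a Reject string meet in one state with the same remainder; add a state when all current targets are rejected. Accepting states are where Accept strings end.
a: 0a undefined. 0a->0: no, b/ab meet in 0 with "b" left. Open state 1: 0a->1.
b: 0b undefined. 0b->0: ok.
aa: 1a undefined. 1a->0: no, b/aaaa meet in 0. 1a->1: ok.
ab: 1b undefined. 1b->0: no, b/abab meet in 0. 1b->1: ok.
All examples now run through 2 states with every (state, symbol) defined. Accept strings end in {0}, Reject strings end in {1}; accept={0}.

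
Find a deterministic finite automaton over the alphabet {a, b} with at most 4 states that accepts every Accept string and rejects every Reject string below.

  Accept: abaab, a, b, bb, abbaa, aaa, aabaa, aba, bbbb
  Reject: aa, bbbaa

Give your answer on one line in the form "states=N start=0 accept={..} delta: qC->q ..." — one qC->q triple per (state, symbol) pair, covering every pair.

State merging on the prefix tree: take the shortest (then alphabetical) example prefix whose next move is undefined and point that move at state 0, else 1, else 2, ...; a target is out if some Accept/Reject pair would then sit in one state with the same input left (inseparable). If every existing state is out, open a new one.
a: 0a undefined. 0a->0: no, a/aa meet in 0. Open state 1: 0a->1.
b: 0b undefined. 0b->0: ok.
aa: 1a undefined. 1a->0: no, b/aa meet in 0. 1a->1: no, a/aa meet in 1. Open state 2: 1a->2.
ab: 1b undefined. 1b->0: no, abbaa/aa meet in 2. 1b->1: no, aba/aa meet in 2. 1b->2: ok.
aaa: 2a undefined. 2a->0: no, abaab/aa meet in 2. 2a->1: ok.
aab: 2b undefined. 2b->0: no, abbaa/aa meet in 2. 2b->1: ok.
All examples now run through 3 states with every (state, symbol) defined. Accept strings end in {0,1}, Reject strings end in {2}; accept={0,1}.

states=3 start=0 accept={0,1} delta: 0a->1 0b->0 1a->2 1b->2 2a->1 2b->1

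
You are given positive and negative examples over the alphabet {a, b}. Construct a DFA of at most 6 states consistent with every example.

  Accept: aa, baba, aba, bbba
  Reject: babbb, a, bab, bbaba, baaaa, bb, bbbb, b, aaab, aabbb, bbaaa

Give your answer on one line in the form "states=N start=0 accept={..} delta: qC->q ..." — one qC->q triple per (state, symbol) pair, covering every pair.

states=4 start=0 accept={0,3} delta: 0a->1 0b->1 1a->0 1b->2 2a->3 2b->1 3a->0 3b->0

Grow the machine one transition at a time. Run the examples from 0; the earliest place one falls off (shortest prefix, ties alphabetical) gets sent to the lowest-numbered state that keeps every Accept/Reject pair distinguishable — a pair clashes when both reach the same state with identical unread suffix — and to a fresh state only if none does.
a: 0a undefined. 0a->0: no, aa/a meet in 0. Open state 1: 0a->1.
b: 0b undefined. 0b->0: no, baba/bbaba meet in 1 with "ba" left. 0b->1: ok.
aa: 1a undefined. 1a->0: ok.
ab: 1b undefined. 1b->0: no, aa/bb meet in 0. 1b->1: no, aa/bbaba meet in 0. Open state 2: 1b->2.
aba: 2a undefined. 2a->0: no, aa/bbaba meet in 0. 2a->1: no, aba/a meet in 1. 2a->2: no, aba/bb meet in 2. Open state 3: 2a->3.
bbb: 2b undefined. 2b->0: no, aa/babbb meet in 0. 2b->1: ok.
bbaa: 3a undefined. 3a->0: ok.
bbab: 3b undefined. 3b->0: ok.
All examples now run through 4 states with every (state, symbol) defined. Accept strings end in {0,3}, Reject strings end in {1,2}; accept={0,3}.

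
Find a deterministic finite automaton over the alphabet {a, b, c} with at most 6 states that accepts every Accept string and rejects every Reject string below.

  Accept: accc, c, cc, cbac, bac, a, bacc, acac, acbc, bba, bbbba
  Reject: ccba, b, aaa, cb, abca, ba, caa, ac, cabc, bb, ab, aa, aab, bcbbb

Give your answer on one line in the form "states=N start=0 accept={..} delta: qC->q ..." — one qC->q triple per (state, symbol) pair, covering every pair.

State merging on the prefix tree: take the shortest (then alphabetical) example prefix whose next move is undefined and point that move at state 0, else 1, else 2, ...; a target is out if some Accept/Reject pair would then sit in one state with the same input left (inseparable). If every existing state is out, open a new one.
a: 0a undefined. 0a->0: no, c/ac meet in 0 with "c" left. Open state 1: 0a->1.
b: 0b undefined. 0b->0: no, bac/ac meet in 1 with "c" left. 0b->1: no, a/b meet in 1. Open state 2: 0b->2.
c: 0c undefined. 0c->0: ok.
aa: 1a undefined. 1a->0: no, c/caa meet in 0. 1a->1: no, a/aaa meet in 1. 1a->2: ok.
ab: 1b undefined. 1b->0: no, c/cabc meet in 0. 1b->1: no, a/ab meet in 1. 1b->2: ok.
ac: 1c undefined. 1c->0: no, accc/ac meet in 0. 1c->1: no, accc/ac meet in 1. 1c->2: ok.
ba: 2a undefined. 2a->0: no, c/ccba meet in 0. 2a->1: no, cbac/b meet in 2. 2a->2: no, cbac/cabc meet in 2 with "c" left. Open state 3: 2a->3.
bb: 2b undefined. 2b->0: no, c/bb meet in 0. 2b->1: no, a/bb meet in 1. 2b->2: no, acbc/cabc meet in 2 with "c" left. 2b->3: ok.
bc: 2c undefined. 2c->0: no, accc/cabc meet in 0. 2c->1: no, accc/b meet in 2. 2c->2: no, accc/b meet in 2. 2c->3: no, bba/abca meet in 3 with "a" left. Open state 4: 2c->4.
bac: 3c undefined. 3c->0: ok.
bba: 3a undefined. 3a->0: ok.
bbb: 3b undefined. 3b->0: no, bbbba/ccba meet in 3. 3b->1: no, bbbba/ccba meet in 3. 3b->2: ok.
bcb: 4b undefined. 4b->0: ok.
abca: 4a undefined. 4a->0: no, c/abca meet in 0. 4a->1: no, a/abca meet in 1. 4a->2: ok.
accc: 4c undefined. 4c->0: ok.
All examples now run through 5 states with every (state, symbol) defined. Accept strings end in {0,1}, Reject strings end in {2,3,4}; accept={0,1}.

states=5 start=0 accept={0,1} delta: 0a->1 0b->2 0c->0 1a->2 1b->2 1c->2 2a->3 2b->3 2c->4 3a->0 3b->2 3c->0 4a->2 4b->0 4c->0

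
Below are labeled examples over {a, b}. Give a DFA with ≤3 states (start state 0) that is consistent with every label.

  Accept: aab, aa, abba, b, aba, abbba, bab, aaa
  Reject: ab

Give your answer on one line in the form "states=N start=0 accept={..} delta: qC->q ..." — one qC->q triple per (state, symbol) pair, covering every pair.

states=3 start=0 accept={0,1} delta: 0a->1 0b->1 1a->0 1b->2 2a->0 2b->0

Grow the machine one transition at a time. Run the examples from 0; the earliest place one falls off (shortest prefix, ties alphabetical) gets sent to the lowest-numbered state that keeps every Accept/Reject pair distinguishable — a pair clashes when both reach the same state with identical unread suffix — and to a fresh state only if none does.
a: 0a undefined. 0a->0: no, aab/ab meet in 0 with "b" left. Open state 1: 0a->1.
b: 0b undefined. 0b->0: no, bab/ab meet in 1 with "b" left. 0b->1: ok.
aa: 1a undefined. 1a->0: ok.
ab: 1b undefined. 1b->0: no, aa/ab meet in 0. 1b->1: no, aab/ab meet in 1. Open state 2: 1b->2.
aba: 2a undefined. 2a->0: ok.
abb: 2b undefined. 2b->0: ok.
All examples now run through 3 states with every (state, symbol) defined. Accept strings end in {0,1}, Reject strings end in {2}; accept={0,1}.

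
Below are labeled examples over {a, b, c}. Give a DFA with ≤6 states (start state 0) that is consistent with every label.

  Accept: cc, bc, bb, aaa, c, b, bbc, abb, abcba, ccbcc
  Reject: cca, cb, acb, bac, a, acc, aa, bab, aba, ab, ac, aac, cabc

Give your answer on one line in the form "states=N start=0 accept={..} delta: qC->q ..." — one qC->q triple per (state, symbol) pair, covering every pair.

Fold the examples into a partial DFA from state 0: repeatedly fix the first undefined (state, symbol) met by the shortest-then-alphabetical prefix, trying targets in increasing order and rejecting any under which an Accept and a Reject string meet in one state with the same remainder; add a state when all current targets are rejected. Accepting states are where Accept strings end.
a: 0a undefined. 0a->0: no, cc/acc meet in 0 with "cc" left. Open state 1: 0a->1.
b: 0b undefined. 0b->0: ok.
c: 0c undefined. 0c->0: no, cc/cb meet in 0. 0c->1: no, cc/bac meet in 1 with "c" left. Open state 2: 0c->2.
aa: 1a undefined. 1a->0: no, bc/aac meet in 2. 1a->1: no, aaa/a meet in 1. 1a->2: no, cc/aac meet in 2 with "c" left. Open state 3: 1a->3.
ab: 1b undefined. 1b->0: no, bb/bab meet in 0. 1b->1: no, abb/a meet in 1. 1b->2: no, bc/bab meet in 2. 1b->3: no, aaa/aba meet in 3 with "a" left. Open state 4: 1b->4.
ac: 1c undefined. 1c->0: no, bc/acc meet in 2. 1c->1: ok.
ca: 2a undefined. 2a->0: no, bc/cabc meet in 2. 2a->1: ok.
cb: 2b undefined. 2b->0: no, bb/cb meet in 0. 2b->1: ok.
cc: 2c undefined. 2c->0: ok.
aaa: 3a undefined. 3a->0: ok.
aac: 3c undefined. 3c->0: no, cc/aac meet in 0. 3c->1: ok.
aba: 4a undefined. 4a->0: no, cc/aba meet in 0. 4a->1: ok.
abb: 4b undefined. 4b->0: ok.
abc: 4c undefined. 4c->0: no, cc/cabc meet in 0. 4c->1: no, abcba/cca meet in 1. 4c->2: no, bc/cabc meet in 2. 4c->3: ok.
abcb: 3b undefined. 3b->0: no, abcba/cca meet in 1. 3b->1: no, abcba/aa meet in 3. 3b->2: no, abcba/cca meet in 1. 3b->3: ok.
All examples now run through 5 states with every (state, symbol) defined. Accept strings end in {0,2}, Reject strings end in {1,3,4}; accept={0,2}.

states=5 start=0 accept={0,2} delta: 0a->1 0b->0 0c->2 1a->3 1b->4 1c->1 2a->1 2b->1 2c->0 3a->0 3b->3 3c->1 4a->1 4b->0 4c->3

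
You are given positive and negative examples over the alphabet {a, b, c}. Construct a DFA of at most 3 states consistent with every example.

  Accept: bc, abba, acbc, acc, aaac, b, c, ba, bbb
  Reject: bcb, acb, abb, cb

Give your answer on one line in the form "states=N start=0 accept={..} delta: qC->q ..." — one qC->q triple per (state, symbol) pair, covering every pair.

states=3 start=0 accept={0,1} delta: 0a->0 0b->1 0c->1 1a->0 1b->2 1c->1 2a->0 2b->0 2c->0

Grow the machine one transition at a time. Run the examples from 0; the earliest place one falls off (shortest prefix, ties alphabetical) gets sent to the lowest-numbered state that keeps every Accept/Reject pair distinguishable — a pair clashes when both reach the same state with identical unread suffix — and to a fresh state only if none does.
a: 0a undefined. 0a->0: ok.
b: 0b undefined. 0b->0: no, abba/abb meet in 0. Open state 1: 0b->1.
c: 0c undefined. 0c->0: no, b/acb meet in 1. 0c->1: ok.
ba: 1a undefined. 1a->0: ok.
bb: 1b undefined. 1b->0: no, abba/acb meet in 0. 1b->1: no, aaac/acb meet in 1. Open state 2: 1b->2.
bc: 1c undefined. 1c->0: no, aaac/bcb meet in 1. 1c->1: ok.
bbb: 2b undefined. 2b->0: ok.
abba: 2a undefined. 2a->0: ok.
acbc: 2c undefined. 2c->0: ok.
All examples now run through 3 states with every (state, symbol) defined. Accept strings end in {0,1}, Reject strings end in {2}; accept={0,1}.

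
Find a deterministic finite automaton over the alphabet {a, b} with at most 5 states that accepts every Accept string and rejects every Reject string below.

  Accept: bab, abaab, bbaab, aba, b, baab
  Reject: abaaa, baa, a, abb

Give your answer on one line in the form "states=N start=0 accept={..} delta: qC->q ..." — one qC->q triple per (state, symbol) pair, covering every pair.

Fold the examples into a partial DFA from state 0: repeatedly fix the first undefined (state, symbol) met by the shortest-then-alphabetical prefix, trying targets in increasing order and rejecting any under which an Accept and a Reject string meet in one state with the same remainder; add a state when all current targets are rejected. Accepting states are where Accept strings end.
a: 0a undefined. 0a->0: ok.
b: 0b undefined. 0b->0: no, bab/abaaa meet in 0. Open state 1: 0b->1.
ba: 1a undefined. 1a->0: no, aba/abaaa meet in 0. 1a->1: no, bab/abb meet in 1 with "b" left. Open state 2: 1a->2.
bb: 1b undefined. 1b->0: ok.
baa: 2a undefined. 2a->0: ok.
bab: 2b undefined. 2b->0: no, bab/abaaa meet in 0. 2b->1: ok.
All examples now run through 3 states with every (state, symbol) defined. Accept strings end in {1,2}, Reject strings end in {0}; accept={1,2}.

states=3 start=0 accept={1,2} delta: 0a->0 0b->1 1a->2 1b->0 2a->0 2b->1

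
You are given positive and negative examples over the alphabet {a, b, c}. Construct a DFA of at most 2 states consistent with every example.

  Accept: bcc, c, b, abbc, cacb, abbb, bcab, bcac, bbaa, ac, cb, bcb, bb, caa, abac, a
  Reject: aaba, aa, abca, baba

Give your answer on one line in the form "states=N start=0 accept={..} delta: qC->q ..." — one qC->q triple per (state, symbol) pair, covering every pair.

Fold the examples into a partial DFA from state 0: repeatedly fix the first undefined (state, symbol) met by the shortest-then-alphabetical prefix, trying targets in increasing order and rejecting any under which an Accept and a Reject string meet in one state with the same remainder; add a state when all current targets are rejected. Accepting states are where Accept strings end.
a: 0a undefined. 0a->0: no, a/aa meet in 0. Open state 1: 0a->1.
b: 0b undefined. 0b->0: no, bbaa/aa meet in 1 with "a" left. 0b->1: ok.
c: 0c undefined. 0c->0: no, caa/aa meet in 1 with "a" left. 0c->1: ok.
aa: 1a undefined. 1a->0: ok.
ab: 1b undefined. 1b->0: no, cacb/aaba meet in 0. 1b->1: ok.
ac: 1c undefined. 1c->0: no, bcc/abca meet in 1. 1c->1: ok.
All examples now run through 2 states with every (state, symbol) defined. Accept strings end in {1}, Reject strings end in {0}; accept={1}.

states=2 start=0 accept={1} delta: 0a->1 0b->1 0c->1 1a->0 1b->1 1c->1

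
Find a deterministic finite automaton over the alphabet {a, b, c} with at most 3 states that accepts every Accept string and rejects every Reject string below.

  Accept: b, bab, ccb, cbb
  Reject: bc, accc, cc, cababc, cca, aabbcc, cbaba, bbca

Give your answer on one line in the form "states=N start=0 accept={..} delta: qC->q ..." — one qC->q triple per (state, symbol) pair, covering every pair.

states=3 start=0 accept={0,2} delta: 0a->0 0b->0 0c->1 1a->1 1b->2 1c->1 2a->1 2b->0 2c->1

Fold the examples into a partial DFA from state 0: repeatedly fix the first undefined (state, symbol) met by the shortest-then-alphabetical prefix, trying targets in increasing order and rejecting any under which an Accept and a Reject string meet in one state with the same remainder; add a state when all current targets are rejected. Accepting states are where Accept strings end.
a: 0a undefined. 0a->0: ok.
b: 0b undefined. 0b->0: ok.
c: 0c undefined. 0c->0: no, b/bc meet in 0. Open state 1: 0c->1.
ca: 1a undefined. 1a->0: no, b/bbca meet in 0. 1a->1: ok.
cb: 1b undefined. 1b->0: no, b/cbaba meet in 0. 1b->1: no, cbb/bc meet in 1. Open state 2: 1b->2.
cc: 1c undefined. 1c->0: no, b/cc meet in 0. 1c->1: ok.
cba: 2a undefined. 2a->0: no, b/cbaba meet in 0. 2a->1: ok.
cbb: 2b undefined. 2b->0: ok.
cababc: 2c undefined. 2c->0: no, b/cababc meet in 0. 2c->1: ok.
All examples now run through 3 states with every (state, symbol) defined. Accept strings end in {0,2}, Reject strings end in {1}; accept={0,2}.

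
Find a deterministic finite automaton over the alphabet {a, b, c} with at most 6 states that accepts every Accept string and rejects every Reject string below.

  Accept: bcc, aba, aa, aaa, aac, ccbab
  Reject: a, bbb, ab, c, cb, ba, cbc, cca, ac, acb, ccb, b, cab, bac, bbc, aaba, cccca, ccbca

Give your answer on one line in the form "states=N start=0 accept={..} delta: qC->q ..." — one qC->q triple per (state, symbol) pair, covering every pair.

Grow the machine one transition at a time. Run the examples from 0; the earliest place one falls off (shortest prefix, ties alphabetical) gets sent to the lowest-numbered state that keeps every Accept/Reject pair distinguishable — a pair clashes when both reach the same state with identical unread suffix — and to a fresh state only if none does.
a: 0a undefined. 0a->0: no, aba/ba meet in 0 with "ba" left. Open state 1: 0a->1.
b: 0b undefined. 0b->0: ok.
c: 0c undefined. 0c->0: no, bcc/bbb meet in 0. 0c->1: no, bcc/ac meet in 1 with "c" left. Open state 2: 0c->2.
aa: 1a undefined. 1a->0: no, aa/bbb meet in 0. 1a->1: no, aba/aaba meet in 1 with "ba" left. 1a->2: no, aa/c meet in 2. Open state 3: 1a->3.
ab: 1b undefined. 1b->0: no, aba/a meet in 1. 1b->1: ok.
ac: 1c undefined. 1c->0: ok.
ca: 2a undefined. 2a->0: ok.
cb: 2b undefined. 2b->0: ok.
cc: 2c undefined. 2c->0: no, bcc/bbb meet in 0. 2c->1: no, bcc/a meet in 1. 2c->2: no, bcc/c meet in 2. 2c->3: no, aaa/cca meet in 3 with "a" left. Open state 4: 2c->4.
aaa: 3a undefined. 3a->0: no, aaa/bbb meet in 0. 3a->1: no, aaa/a meet in 1. 3a->2: no, aaa/c meet in 2. 3a->3: ok.
aab: 3b undefined. 3b->0: ok.
aac: 3c undefined. 3c->0: no, aac/bbb meet in 0. 3c->1: no, aac/a meet in 1. 3c->2: no, aac/c meet in 2. 3c->3: ok.
cca: 4a undefined. 4a->0: ok.
ccb: 4b undefined. 4b->0: no, ccbab/a meet in 1. 4b->1: no, ccbab/bbb meet in 0. 4b->2: no, ccbab/bbb meet in 0. 4b->3: no, aba/ccb meet in 3. 4b->4: no, bcc/ccb meet in 4. Open state 5: 4b->5.
ccc: 4c undefined. 4c->0: ok.
ccba: 5a undefined. 5a->0: no, ccbab/bbb meet in 0. 5a->1: no, ccbab/a meet in 1. 5a->2: no, ccbab/bbb meet in 0. 5a->3: no, ccbab/bbb meet in 0. 5a->4: no, ccbab/ccb meet in 5. 5a->5: ok.
ccbc: 5c undefined. 5c->0: ok.
ccbab: 5b undefined. 5b->0: no, ccbab/bbb meet in 0. 5b->1: no, ccbab/a meet in 1. 5b->2: no, ccbab/c meet in 2. 5b->3: ok.
All examples now run through 6 states with every (state, symbol) defined. Accept strings end in {3,4}, Reject strings end in {0,1,2,5}; accept={3,4}.

states=6 start=0 accept={3,4} delta: 0a->1 0b->0 0c->2 1a->3 1b->1 1c->0 2a->0 2b->0 2c->4 3a->3 3b->0 3c->3 4a->0 4b->5 4c->0 5a->5 5b->3 5c->0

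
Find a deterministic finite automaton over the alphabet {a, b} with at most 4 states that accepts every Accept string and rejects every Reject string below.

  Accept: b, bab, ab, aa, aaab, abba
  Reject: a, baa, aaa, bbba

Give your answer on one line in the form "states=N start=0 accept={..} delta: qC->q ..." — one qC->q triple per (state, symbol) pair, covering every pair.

Fold the examples into a partial DFA from state 0: repeatedly fix the first undefined (state, symbol) met by the shortest-then-alphabetical prefix, trying targets in increasing order and rejecting any under which an Accept and a Reject string meet in one state with the same remainder; add a state when all current targets are rejected. Accepting states are where Accept strings end.
a: 0a undefined. 0a->0: no, aa/a meet in 0. Open state 1: 0a->1.
b: 0b undefined. 0b->0: no, aa/baa meet in 1 with "a" left. 0b->1: no, b/a meet in 1. Open state 2: 0b->2.
aa: 1a undefined. 1a->0: ok.
ab: 1b undefined. 1b->0: ok.
ba: 2a undefined. 2a->0: ok.
bb: 2b undefined. 2b->0: no, ab/bbba meet in 0. 2b->1: ok.
All examples now run through 3 states with every (state, symbol) defined. Accept strings end in {0,2}, Reject strings end in {1}; accept={0,2}.

states=3 start=0 accept={0,2} delta: 0a->1 0b->2 1a->0 1b->0 2a->0 2b->1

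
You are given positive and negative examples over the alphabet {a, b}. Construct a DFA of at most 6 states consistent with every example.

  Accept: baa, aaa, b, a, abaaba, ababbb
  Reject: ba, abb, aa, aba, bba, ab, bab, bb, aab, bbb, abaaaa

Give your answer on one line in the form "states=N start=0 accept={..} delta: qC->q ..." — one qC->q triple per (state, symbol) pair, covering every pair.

states=5 start=0 accept={0,1} delta: 0a->1 0b->1 1a->2 1b->3 2a->0 2b->2 3a->3 3b->4 4a->0 4b->0

State merging on the prefix tree: take the shortest (then alphabetical) example prefix whose next move is undefined and point that move at state 0, else 1, else 2, ...; a target is out if some Accept/Reject pair would then sit in one state with the same input left (inseparable). If every existing state is out, open a new one.
a: 0a undefined. 0a->0: no, aaa/aa meet in 0. Open state 1: 0a->1.
b: 0b undefined. 0b->0: no, baa/aa meet in 1 with "a" left. 0b->1: ok.
aa: 1a undefined. 1a->0: no, baa/bab meet in 1. 1a->1: no, baa/ba meet in 1. Open state 2: 1a->2.
ab: 1b undefined. 1b->0: no, b/abb meet in 1. 1b->1: no, b/abb meet in 1. 1b->2: no, baa/aba meet in 2 with "a" left. Open state 3: 1b->3.
aaa: 2a undefined. 2a->0: ok.
aab: 2b undefined. 2b->0: no, baa/bab meet in 0. 2b->1: no, b/bab meet in 1. 2b->2: ok.
aba: 3a undefined. 3a->0: no, baa/aba meet in 0. 3a->1: no, b/aba meet in 1. 3a->2: no, abaaba/ba meet in 2. 3a->3: ok.
abb: 3b undefined. 3b->0: no, baa/abb meet in 0. 3b->1: no, b/abb meet in 1. 3b->2: no, ababbb/ba meet in 2. 3b->3: no, abaaba/abb meet in 3. Open state 4: 3b->4.
ababb: 4b undefined. 4b->0: ok.
abaaba: 4a undefined. 4a->0: ok.
All examples now run through 5 states with every (state, symbol) defined. Accept strings end in {0,1}, Reject strings end in {2,3,4}; accept={0,1}.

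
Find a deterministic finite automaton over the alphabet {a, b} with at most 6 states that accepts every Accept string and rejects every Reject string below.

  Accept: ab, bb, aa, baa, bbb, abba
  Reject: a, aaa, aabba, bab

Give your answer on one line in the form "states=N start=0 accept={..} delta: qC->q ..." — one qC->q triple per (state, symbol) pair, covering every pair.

Fold the examples into a partial DFA from state 0: repeatedly fix the first undefined (state, symbol) met by the shortest-then-alphabetical prefix, trying targets in increasing order and rejecting any under which an Accept and a Reject string meet in one state with the same remainder; add a state when all current targets are rejected. Accepting states are where Accept strings end.
a: 0a undefined. 0a->0: no, aa/a meet in 0. Open state 1: 0a->1.
b: 0b undefined. 0b->0: no, ab/bab meet in 1 with "b" left. 0b->1: no, baa/aaa meet in 1 with "aa" left. Open state 2: 0b->2.
aa: 1a undefined. 1a->0: ok.
ab: 1b undefined. 1b->0: ok.
ba: 2a undefined. 2a->0: no, baa/a meet in 1. 2a->1: no, ab/bab meet in 0. 2a->2: no, bb/bab meet in 2 with "b" left. Open state 3: 2a->3.
bb: 2b undefined. 2b->0: ok.
baa: 3a undefined. 3a->0: ok.
bab: 3b undefined. 3b->0: no, ab/bab meet in 0. 3b->1: ok.
All examples now run through 4 states with every (state, symbol) defined. Accept strings end in {0,2,3}, Reject strings end in {1}; accept={0,2,3}.

states=4 start=0 accept={0,2,3} delta: 0a->1 0b->2 1a->0 1b->0 2a->3 2b->0 3a->0 3b->1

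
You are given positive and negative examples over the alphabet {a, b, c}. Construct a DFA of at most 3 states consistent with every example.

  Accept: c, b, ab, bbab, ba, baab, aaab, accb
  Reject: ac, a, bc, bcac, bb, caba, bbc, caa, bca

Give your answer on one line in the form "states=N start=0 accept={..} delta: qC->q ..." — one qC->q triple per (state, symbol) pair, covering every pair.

states=3 start=0 accept={0,2} delta: 0a->1 0b->2 0c->0 1a->1 1b->0 1c->1 2a->0 2b->1 2c->1

Grow the machine one transition at a time. Run the examples from 0; the earliest place one falls off (shortest prefix, ties alphabetical) gets sent to the lowest-numbered state that keeps every Accept/Reject pair distinguishable — a pair clashes when both reach the same state with identical unread suffix — and to a fresh state only if none does.
a: 0a undefined. 0a->0: no, c/ac meet in 0 with "c" left. Open state 1: 0a->1.
b: 0b undefined. 0b->0: no, c/bc meet in 0 with "c" left. 0b->1: no, b/a meet in 1. Open state 2: 0b->2.
c: 0c undefined. 0c->0: ok.
aa: 1a undefined. 1a->0: no, c/caa meet in 0. 1a->1: ok.
ab: 1b undefined. 1b->0: ok.
ac: 1c undefined. 1c->0: no, c/ac meet in 0. 1c->1: ok.
ba: 2a undefined. 2a->0: ok.
bb: 2b undefined. 2b->0: no, c/bb meet in 0. 2b->1: ok.
bc: 2c undefined. 2c->0: no, c/bc meet in 0. 2c->1: ok.
All examples now run through 3 states with every (state, symbol) defined. Accept strings end in {0,2}, Reject strings end in {1}; accept={0,2}.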